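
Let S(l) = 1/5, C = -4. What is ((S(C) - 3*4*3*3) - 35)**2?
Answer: 509796/25 ≈ 20392.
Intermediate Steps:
S(l) = 1/5
((S(C) - 3*4*3*3) - 35)**2 = ((1/5 - 3*4*3*3) - 35)**2 = ((1/5 - 36*3) - 35)**2 = ((1/5 - 3*36) - 35)**2 = ((1/5 - 108) - 35)**2 = (-539/5 - 35)**2 = (-714/5)**2 = 509796/25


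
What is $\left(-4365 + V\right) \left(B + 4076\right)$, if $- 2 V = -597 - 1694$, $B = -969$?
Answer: $- \frac{20005973}{2} \approx -1.0003 \cdot 10^{7}$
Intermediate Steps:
$V = \frac{2291}{2}$ ($V = - \frac{-597 - 1694}{2} = \left(- \frac{1}{2}\right) \left(-2291\right) = \frac{2291}{2} \approx 1145.5$)
$\left(-4365 + V\right) \left(B + 4076\right) = \left(-4365 + \frac{2291}{2}\right) \left(-969 + 4076\right) = \left(- \frac{6439}{2}\right) 3107 = - \frac{20005973}{2}$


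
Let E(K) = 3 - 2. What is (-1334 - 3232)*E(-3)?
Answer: -4566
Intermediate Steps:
E(K) = 1
(-1334 - 3232)*E(-3) = (-1334 - 3232)*1 = -4566*1 = -4566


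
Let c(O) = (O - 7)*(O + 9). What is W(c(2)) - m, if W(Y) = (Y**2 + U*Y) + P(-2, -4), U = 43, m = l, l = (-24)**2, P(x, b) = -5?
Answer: 79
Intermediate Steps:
c(O) = (-7 + O)*(9 + O)
l = 576
m = 576
W(Y) = -5 + Y**2 + 43*Y (W(Y) = (Y**2 + 43*Y) - 5 = -5 + Y**2 + 43*Y)
W(c(2)) - m = (-5 + (-63 + 2**2 + 2*2)**2 + 43*(-63 + 2**2 + 2*2)) - 1*576 = (-5 + (-63 + 4 + 4)**2 + 43*(-63 + 4 + 4)) - 576 = (-5 + (-55)**2 + 43*(-55)) - 576 = (-5 + 3025 - 2365) - 576 = 655 - 576 = 79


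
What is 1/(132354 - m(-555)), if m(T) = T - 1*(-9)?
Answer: 1/132900 ≈ 7.5245e-6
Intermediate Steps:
m(T) = 9 + T (m(T) = T + 9 = 9 + T)
1/(132354 - m(-555)) = 1/(132354 - (9 - 555)) = 1/(132354 - 1*(-546)) = 1/(132354 + 546) = 1/132900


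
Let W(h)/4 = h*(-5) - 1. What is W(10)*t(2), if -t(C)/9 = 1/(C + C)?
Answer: 459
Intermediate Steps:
W(h) = -4 - 20*h (W(h) = 4*(h*(-5) - 1) = 4*(-5*h - 1) = 4*(-1 - 5*h) = -4 - 20*h)
t(C) = -9/(2*C) (t(C) = -9/(C + C) = -9*1/(2*C) = -9/(2*C))
W(10)*t(2) = (-4 - 20*10)*(-9/2/2) = (-4 - 200)*(-9/2*1/2) = -204*(-9/4) = 459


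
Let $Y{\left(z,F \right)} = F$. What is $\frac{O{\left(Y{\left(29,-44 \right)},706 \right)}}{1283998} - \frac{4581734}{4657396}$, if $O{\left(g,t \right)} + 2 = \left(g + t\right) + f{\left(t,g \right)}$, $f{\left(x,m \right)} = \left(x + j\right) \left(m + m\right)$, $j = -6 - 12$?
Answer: $- \frac{1540460198649}{1495021787302} \approx -1.0304$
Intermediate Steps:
$j = -18$
$f{\left(x,m \right)} = 2 m \left(-18 + x\right)$ ($f{\left(x,m \right)} = \left(x - 18\right) \left(m + m\right) = \left(-18 + x\right) 2 m = 2 m \left(-18 + x\right)$)
$O{\left(g,t \right)} = -2 + g + t + 2 g \left(-18 + t\right)$ ($O{\left(g,t \right)} = -2 + \left(\left(g + t\right) + 2 g \left(-18 + t\right)\right) = -2 + \left(g + t + 2 g \left(-18 + t\right)\right) = -2 + g + t + 2 g \left(-18 + t\right)$)
$\frac{O{\left(Y{\left(29,-44 \right)},706 \right)}}{1283998} - \frac{4581734}{4657396} = \frac{-2 - 44 + 706 + 2 \left(-44\right) \left(-18 + 706\right)}{1283998} - \frac{4581734}{4657396} = \left(-2 - 44 + 706 + 2 \left(-44\right) 688\right) \frac{1}{1283998} - \frac{2290867}{2328698} = \left(-2 - 44 + 706 - 60544\right) \frac{1}{1283998} - \frac{2290867}{2328698} = \left(-59884\right) \frac{1}{1283998} - \frac{2290867}{2328698} = - \frac{29942}{641999} - \frac{2290867}{2328698} = - \frac{1540460198649}{1495021787302}$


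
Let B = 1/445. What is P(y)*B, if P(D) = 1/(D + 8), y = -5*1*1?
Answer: 1/1335 ≈ 0.00074906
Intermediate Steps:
y = -5 (y = -5*1 = -5)
P(D) = 1/(8 + D)
B = 1/445 ≈ 0.0022472
P(y)*B = (1/445)/(8 - 5) = (1/445)/3 = (⅓)*(1/445) = 1/1335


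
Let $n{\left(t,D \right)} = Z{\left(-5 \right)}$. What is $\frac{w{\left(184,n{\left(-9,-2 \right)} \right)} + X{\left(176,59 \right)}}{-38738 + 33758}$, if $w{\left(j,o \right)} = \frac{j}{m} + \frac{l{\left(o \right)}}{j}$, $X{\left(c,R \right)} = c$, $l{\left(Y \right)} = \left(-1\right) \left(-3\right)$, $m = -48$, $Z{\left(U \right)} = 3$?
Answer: $- \frac{19009}{549792} \approx -0.034575$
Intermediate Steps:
$l{\left(Y \right)} = 3$
$n{\left(t,D \right)} = 3$
$w{\left(j,o \right)} = \frac{3}{j} - \frac{j}{48}$ ($w{\left(j,o \right)} = \frac{j}{-48} + \frac{3}{j} = j \left(- \frac{1}{48}\right) + \frac{3}{j} = - \frac{j}{48} + \frac{3}{j} = \frac{3}{j} - \frac{j}{48}$)
$\frac{w{\left(184,n{\left(-9,-2 \right)} \right)} + X{\left(176,59 \right)}}{-38738 + 33758} = \frac{\left(\frac{3}{184} - \frac{23}{6}\right) + 176}{-38738 + 33758} = \frac{\left(3 \cdot \frac{1}{184} - \frac{23}{6}\right) + 176}{-4980} = \left(\left(\frac{3}{184} - \frac{23}{6}\right) + 176\right) \left(- \frac{1}{4980}\right) = \left(- \frac{2107}{552} + 176\right) \left(- \frac{1}{4980}\right) = \frac{95045}{552} \left(- \frac{1}{4980}\right) = - \frac{19009}{549792}$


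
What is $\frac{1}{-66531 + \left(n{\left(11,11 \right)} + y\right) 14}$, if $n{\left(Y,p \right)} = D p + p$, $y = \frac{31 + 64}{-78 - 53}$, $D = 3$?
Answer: $- \frac{131}{8636195} \approx -1.5169 \cdot 10^{-5}$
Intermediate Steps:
$y = - \frac{95}{131}$ ($y = \frac{95}{-131} = 95 \left(- \frac{1}{131}\right) = - \frac{95}{131} \approx -0.72519$)
$n{\left(Y,p \right)} = 4 p$ ($n{\left(Y,p \right)} = 3 p + p = 4 p$)
$\frac{1}{-66531 + \left(n{\left(11,11 \right)} + y\right) 14} = \frac{1}{-66531 + \left(4 \cdot 11 - \frac{95}{131}\right) 14} = \frac{1}{-66531 + \left(44 - \frac{95}{131}\right) 14} = \frac{1}{-66531 + \frac{5669}{131} \cdot 14} = \frac{1}{-66531 + \frac{79366}{131}} = \frac{1}{- \frac{8636195}{131}} = - \frac{131}{8636195}$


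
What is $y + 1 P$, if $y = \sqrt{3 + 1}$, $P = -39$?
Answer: $-37$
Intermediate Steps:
$y = 2$ ($y = \sqrt{4} = 2$)
$y + 1 P = 2 + 1 \left(-39\right) = 2 - 39 = -37$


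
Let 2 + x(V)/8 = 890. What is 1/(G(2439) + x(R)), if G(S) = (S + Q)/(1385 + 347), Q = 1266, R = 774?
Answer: 1732/12307833 ≈ 0.00014072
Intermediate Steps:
G(S) = 633/866 + S/1732 (G(S) = (S + 1266)/(1385 + 347) = (1266 + S)/1732 = (1266 + S)*(1/1732) = 633/866 + S/1732)
x(V) = 7104 (x(V) = -16 + 8*890 = -16 + 7120 = 7104)
1/(G(2439) + x(R)) = 1/((633/866 + (1/1732)*2439) + 7104) = 1/((633/866 + 2439/1732) + 7104) = 1/(3705/1732 + 7104) = 1/(12307833/1732) = 1732/12307833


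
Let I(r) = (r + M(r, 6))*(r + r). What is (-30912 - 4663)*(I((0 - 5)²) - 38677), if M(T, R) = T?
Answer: 1286996775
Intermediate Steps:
I(r) = 4*r² (I(r) = (r + r)*(r + r) = (2*r)*(2*r) = 4*r²)
(-30912 - 4663)*(I((0 - 5)²) - 38677) = (-30912 - 4663)*(4*((0 - 5)²)² - 38677) = -35575*(4*((-5)²)² - 38677) = -35575*(4*25² - 38677) = -35575*(4*625 - 38677) = -35575*(2500 - 38677) = -35575*(-36177) = 1286996775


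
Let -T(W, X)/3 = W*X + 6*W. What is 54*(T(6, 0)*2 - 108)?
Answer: -17496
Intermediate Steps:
T(W, X) = -18*W - 3*W*X (T(W, X) = -3*(W*X + 6*W) = -3*(6*W + W*X) = -18*W - 3*W*X)
54*(T(6, 0)*2 - 108) = 54*(-3*6*(6 + 0)*2 - 108) = 54*(-3*6*6*2 - 108) = 54*(-108*2 - 108) = 54*(-216 - 108) = 54*(-324) = -17496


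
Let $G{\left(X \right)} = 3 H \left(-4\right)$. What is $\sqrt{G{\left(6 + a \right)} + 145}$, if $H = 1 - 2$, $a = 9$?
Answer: $\sqrt{157} \approx 12.53$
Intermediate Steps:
$H = -1$ ($H = 1 - 2 = -1$)
$G{\left(X \right)} = 12$ ($G{\left(X \right)} = 3 \left(-1\right) \left(-4\right) = \left(-3\right) \left(-4\right) = 12$)
$\sqrt{G{\left(6 + a \right)} + 145} = \sqrt{12 + 145} = \sqrt{157}$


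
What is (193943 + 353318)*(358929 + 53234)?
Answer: 225560735543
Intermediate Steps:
(193943 + 353318)*(358929 + 53234) = 547261*412163 = 225560735543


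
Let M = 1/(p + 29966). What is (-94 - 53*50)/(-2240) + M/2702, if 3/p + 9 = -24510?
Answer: 16212937396743/13235050802680 ≈ 1.2250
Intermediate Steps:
p = -1/8173 (p = 3/(-9 - 24510) = 3/(-24519) = 3*(-1/24519) = -1/8173 ≈ -0.00012235)
M = 8173/244912117 (M = 1/(-1/8173 + 29966) = 1/(244912117/8173) = 8173/244912117 ≈ 3.3371e-5)
(-94 - 53*50)/(-2240) + M/2702 = (-94 - 53*50)/(-2240) + (8173/244912117)/2702 = (-94 - 2650)*(-1/2240) + (8173/244912117)*(1/2702) = -2744*(-1/2240) + 8173/661752540134 = 49/40 + 8173/661752540134 = 16212937396743/13235050802680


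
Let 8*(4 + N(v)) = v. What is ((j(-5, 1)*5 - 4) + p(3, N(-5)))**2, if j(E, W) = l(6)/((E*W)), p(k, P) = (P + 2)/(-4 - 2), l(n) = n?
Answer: 23409/256 ≈ 91.441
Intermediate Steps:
N(v) = -4 + v/8
p(k, P) = -1/3 - P/6 (p(k, P) = (2 + P)/(-6) = (2 + P)*(-1/6) = -1/3 - P/6)
j(E, W) = 6/(E*W) (j(E, W) = 6/((E*W)) = 6*(1/(E*W)) = 6/(E*W))
((j(-5, 1)*5 - 4) + p(3, N(-5)))**2 = (((6/(-5*1))*5 - 4) + (-1/3 - (-4 + (1/8)*(-5))/6))**2 = (((6*(-1/5)*1)*5 - 4) + (-1/3 - (-4 - 5/8)/6))**2 = ((-6/5*5 - 4) + (-1/3 - 1/6*(-37/8)))**2 = ((-6 - 4) + (-1/3 + 37/48))**2 = (-10 + 7/16)**2 = (-153/16)**2 = 23409/256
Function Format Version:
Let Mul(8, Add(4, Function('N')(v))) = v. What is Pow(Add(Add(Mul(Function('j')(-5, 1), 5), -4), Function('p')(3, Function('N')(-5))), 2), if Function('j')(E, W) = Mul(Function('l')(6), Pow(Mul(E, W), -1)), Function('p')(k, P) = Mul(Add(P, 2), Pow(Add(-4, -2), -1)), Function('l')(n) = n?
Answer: Rational(23409, 256) ≈ 91.441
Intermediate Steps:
Function('N')(v) = Add(-4, Mul(Rational(1, 8), v))
Function('p')(k, P) = Add(Rational(-1, 3), Mul(Rational(-1, 6), P)) (Function('p')(k, P) = Mul(Add(2, P), Pow(-6, -1)) = Mul(Add(2, P), Rational(-1, 6)) = Add(Rational(-1, 3), Mul(Rational(-1, 6), P)))
Function('j')(E, W) = Mul(6, Pow(E, -1), Pow(W, -1)) (Function('j')(E, W) = Mul(6, Pow(Mul(E, W), -1)) = Mul(6, Mul(Pow(E, -1), Pow(W, -1))) = Mul(6, Pow(E, -1), Pow(W, -1)))
Pow(Add(Add(Mul(Function('j')(-5, 1), 5), -4), Function('p')(3, Function('N')(-5))), 2) = Pow(Add(Add(Mul(Mul(6, Pow(-5, -1), Pow(1, -1)), 5), -4), Add(Rational(-1, 3), Mul(Rational(-1, 6), Add(-4, Mul(Rational(1, 8), -5))))), 2) = Pow(Add(Add(Mul(Mul(6, Rational(-1, 5), 1), 5), -4), Add(Rational(-1, 3), Mul(Rational(-1, 6), Add(-4, Rational(-5, 8))))), 2) = Pow(Add(Add(Mul(Rational(-6, 5), 5), -4), Add(Rational(-1, 3), Mul(Rational(-1, 6), Rational(-37, 8)))), 2) = Pow(Add(Add(-6, -4), Add(Rational(-1, 3), Rational(37, 48))), 2) = Pow(Add(-10, Rational(7, 16)), 2) = Pow(Rational(-153, 16), 2) = Rational(23409, 256)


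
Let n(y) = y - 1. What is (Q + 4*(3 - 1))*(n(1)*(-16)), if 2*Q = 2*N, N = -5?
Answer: 0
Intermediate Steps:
Q = -5 (Q = (2*(-5))/2 = (½)*(-10) = -5)
n(y) = -1 + y
(Q + 4*(3 - 1))*(n(1)*(-16)) = (-5 + 4*(3 - 1))*((-1 + 1)*(-16)) = (-5 + 4*2)*(0*(-16)) = (-5 + 8)*0 = 3*0 = 0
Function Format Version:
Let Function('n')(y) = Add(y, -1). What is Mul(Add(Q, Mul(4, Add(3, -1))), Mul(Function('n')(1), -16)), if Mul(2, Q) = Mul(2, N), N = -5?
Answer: 0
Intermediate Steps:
Q = -5 (Q = Mul(Rational(1, 2), Mul(2, -5)) = Mul(Rational(1, 2), -10) = -5)
Function('n')(y) = Add(-1, y)
Mul(Add(Q, Mul(4, Add(3, -1))), Mul(Function('n')(1), -16)) = Mul(Add(-5, Mul(4, Add(3, -1))), Mul(Add(-1, 1), -16)) = Mul(Add(-5, Mul(4, 2)), Mul(0, -16)) = Mul(Add(-5, 8), 0) = Mul(3, 0) = 0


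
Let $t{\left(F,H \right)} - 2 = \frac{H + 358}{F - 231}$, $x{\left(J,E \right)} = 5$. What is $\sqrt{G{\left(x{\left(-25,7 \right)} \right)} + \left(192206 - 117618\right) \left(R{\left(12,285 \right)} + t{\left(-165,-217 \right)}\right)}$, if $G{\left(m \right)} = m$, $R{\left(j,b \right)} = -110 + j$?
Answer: $\frac{2 i \sqrt{1956660981}}{33} \approx 2680.9 i$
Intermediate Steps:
$t{\left(F,H \right)} = 2 + \frac{358 + H}{-231 + F}$ ($t{\left(F,H \right)} = 2 + \frac{H + 358}{F - 231} = 2 + \frac{358 + H}{-231 + F}$)
$\sqrt{G{\left(x{\left(-25,7 \right)} \right)} + \left(192206 - 117618\right) \left(R{\left(12,285 \right)} + t{\left(-165,-217 \right)}\right)} = \sqrt{5 + \left(192206 - 117618\right) \left(\left(-110 + 12\right) + \frac{-104 - 217 + 2 \left(-165\right)}{-231 - 165}\right)} = \sqrt{5 + 74588 \left(-98 + \frac{-104 - 217 - 330}{-396}\right)} = \sqrt{5 + 74588 \left(-98 - - \frac{217}{132}\right)} = \sqrt{5 + 74588 \left(-98 + \frac{217}{132}\right)} = \sqrt{5 + 74588 \left(- \frac{12719}{132}\right)} = \sqrt{5 - \frac{237171193}{33}} = \sqrt{- \frac{237171028}{33}} = \frac{2 i \sqrt{1956660981}}{33}$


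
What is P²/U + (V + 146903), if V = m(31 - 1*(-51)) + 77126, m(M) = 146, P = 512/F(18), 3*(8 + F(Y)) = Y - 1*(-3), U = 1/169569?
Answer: 44451720111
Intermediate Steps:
U = 1/169569 ≈ 5.8973e-6
F(Y) = -7 + Y/3 (F(Y) = -8 + (Y - 1*(-3))/3 = -8 + (Y + 3)/3 = -8 + (3 + Y)/3 = -8 + (1 + Y/3) = -7 + Y/3)
P = -512 (P = 512/(-7 + (⅓)*18) = 512/(-7 + 6) = 512/(-1) = 512*(-1) = -512)
V = 77272 (V = 146 + 77126 = 77272)
P²/U + (V + 146903) = (-512)²/(1/169569) + (77272 + 146903) = 262144*169569 + 224175 = 44451495936 + 224175 = 44451720111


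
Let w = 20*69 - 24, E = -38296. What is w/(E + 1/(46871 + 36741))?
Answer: -113377872/3202005151 ≈ -0.035408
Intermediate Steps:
w = 1356 (w = 1380 - 24 = 1356)
w/(E + 1/(46871 + 36741)) = 1356/(-38296 + 1/(46871 + 36741)) = 1356/(-38296 + 1/83612) = 1356/(-3202005151/83612) = 1356*(-83612/3202005151) = -113377872/3202005151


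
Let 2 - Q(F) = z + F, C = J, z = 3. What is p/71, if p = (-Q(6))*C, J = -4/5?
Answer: -28/355 ≈ -0.078873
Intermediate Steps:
J = -⅘ (J = -4*⅕ = -⅘ ≈ -0.80000)
C = -⅘ ≈ -0.80000
Q(F) = -1 - F (Q(F) = 2 - (3 + F) = 2 + (-3 - F) = -1 - F)
p = -28/5 (p = -(-1 - 1*6)*(-⅘) = -(-1 - 6)*(-⅘) = -1*(-7)*(-⅘) = 7*(-⅘) = -28/5 ≈ -5.6000)
p/71 = -28/5/71 = -28/5*1/71 = -28/355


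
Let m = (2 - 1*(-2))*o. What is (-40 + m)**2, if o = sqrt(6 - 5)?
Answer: 1296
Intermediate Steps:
o = 1 (o = sqrt(1) = 1)
m = 4 (m = (2 - 1*(-2))*1 = (2 + 2)*1 = 4*1 = 4)
(-40 + m)**2 = (-40 + 4)**2 = (-36)**2 = 1296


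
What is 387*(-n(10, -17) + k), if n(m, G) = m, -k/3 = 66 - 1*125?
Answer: 64629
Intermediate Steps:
k = 177 (k = -3*(66 - 1*125) = -3*(66 - 125) = -3*(-59) = 177)
387*(-n(10, -17) + k) = 387*(-1*10 + 177) = 387*(-10 + 177) = 387*167 = 64629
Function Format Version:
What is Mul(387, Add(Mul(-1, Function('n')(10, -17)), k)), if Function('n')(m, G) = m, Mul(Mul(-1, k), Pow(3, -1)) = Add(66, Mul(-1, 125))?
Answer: 64629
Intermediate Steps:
k = 177 (k = Mul(-3, Add(66, Mul(-1, 125))) = Mul(-3, Add(66, -125)) = Mul(-3, -59) = 177)
Mul(387, Add(Mul(-1, Function('n')(10, -17)), k)) = Mul(387, Add(Mul(-1, 10), 177)) = Mul(387, Add(-10, 177)) = Mul(387, 167) = 64629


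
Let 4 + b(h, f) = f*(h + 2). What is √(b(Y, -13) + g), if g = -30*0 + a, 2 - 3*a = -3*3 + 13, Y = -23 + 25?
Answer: I*√510/3 ≈ 7.5277*I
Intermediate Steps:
Y = 2
a = -⅔ (a = ⅔ - (-3*3 + 13)/3 = ⅔ - (-9 + 13)/3 = ⅔ - ⅓*4 = ⅔ - 4/3 = -⅔ ≈ -0.66667)
b(h, f) = -4 + f*(2 + h) (b(h, f) = -4 + f*(h + 2) = -4 + f*(2 + h))
g = -⅔ (g = -30*0 - ⅔ = 0 - ⅔ = -⅔ ≈ -0.66667)
√(b(Y, -13) + g) = √((-4 + 2*(-13) - 13*2) - ⅔) = √((-4 - 26 - 26) - ⅔) = √(-56 - ⅔) = √(-170/3) = I*√510/3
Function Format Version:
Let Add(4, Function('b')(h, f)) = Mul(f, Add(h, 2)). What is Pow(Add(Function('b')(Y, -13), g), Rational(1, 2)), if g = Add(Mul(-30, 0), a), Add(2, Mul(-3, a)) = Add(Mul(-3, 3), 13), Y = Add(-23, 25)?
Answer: Mul(Rational(1, 3), I, Pow(510, Rational(1, 2))) ≈ Mul(7.5277, I)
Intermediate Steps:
Y = 2
a = Rational(-2, 3) (a = Add(Rational(2, 3), Mul(Rational(-1, 3), Add(Mul(-3, 3), 13))) = Add(Rational(2, 3), Mul(Rational(-1, 3), Add(-9, 13))) = Add(Rational(2, 3), Mul(Rational(-1, 3), 4)) = Add(Rational(2, 3), Rational(-4, 3)) = Rational(-2, 3) ≈ -0.66667)
Function('b')(h, f) = Add(-4, Mul(f, Add(2, h))) (Function('b')(h, f) = Add(-4, Mul(f, Add(h, 2))) = Add(-4, Mul(f, Add(2, h))))
g = Rational(-2, 3) (g = Add(Mul(-30, 0), Rational(-2, 3)) = Add(0, Rational(-2, 3)) = Rational(-2, 3) ≈ -0.66667)
Pow(Add(Function('b')(Y, -13), g), Rational(1, 2)) = Pow(Add(Add(-4, Mul(2, -13), Mul(-13, 2)), Rational(-2, 3)), Rational(1, 2)) = Pow(Add(Add(-4, -26, -26), Rational(-2, 3)), Rational(1, 2)) = Pow(Add(-56, Rational(-2, 3)), Rational(1, 2)) = Pow(Rational(-170, 3), Rational(1, 2)) = Mul(Rational(1, 3), I, Pow(510, Rational(1, 2)))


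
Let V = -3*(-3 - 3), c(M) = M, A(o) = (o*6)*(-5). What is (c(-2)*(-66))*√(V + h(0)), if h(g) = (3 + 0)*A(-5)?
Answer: 792*√13 ≈ 2855.6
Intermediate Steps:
A(o) = -30*o (A(o) = (6*o)*(-5) = -30*o)
h(g) = 450 (h(g) = (3 + 0)*(-30*(-5)) = 3*150 = 450)
V = 18 (V = -3*(-6) = 18)
(c(-2)*(-66))*√(V + h(0)) = (-2*(-66))*√(18 + 450) = 132*√468 = 132*(6*√13) = 792*√13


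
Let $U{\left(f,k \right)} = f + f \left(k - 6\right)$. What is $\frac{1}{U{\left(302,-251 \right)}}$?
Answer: $- \frac{1}{77312} \approx -1.2935 \cdot 10^{-5}$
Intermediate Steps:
$U{\left(f,k \right)} = f + f \left(-6 + k\right)$
$\frac{1}{U{\left(302,-251 \right)}} = \frac{1}{302 \left(-5 - 251\right)} = \frac{1}{302 \left(-256\right)} = \frac{1}{-77312} = - \frac{1}{77312}$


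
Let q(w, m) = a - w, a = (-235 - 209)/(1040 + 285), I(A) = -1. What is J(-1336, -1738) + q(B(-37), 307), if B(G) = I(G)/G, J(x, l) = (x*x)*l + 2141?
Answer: -152082761938428/49025 ≈ -3.1021e+9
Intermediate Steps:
a = -444/1325 ≈ -0.33509
J(x, l) = 2141 + l*x**2 (J(x, l) = x**2*l + 2141 = l*x**2 + 2141 = 2141 + l*x**2)
B(G) = -1/G
q(w, m) = -444/1325 - w
J(-1336, -1738) + q(B(-37), 307) = (2141 - 1738*(-1336)**2) + (-444/1325 - (-1)/(-37)) = (2141 - 1738*1784896) + (-444/1325 - (-1)*(-1)/37) = (2141 - 3102149248) + (-444/1325 - 1*1/37) = -3102147107 + (-444/1325 - 1/37) = -3102147107 - 17753/49025 = -152082761938428/49025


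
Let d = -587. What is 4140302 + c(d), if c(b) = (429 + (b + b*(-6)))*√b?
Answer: 4140302 + 3364*I*√587 ≈ 4.1403e+6 + 81503.0*I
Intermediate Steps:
c(b) = √b*(429 - 5*b) (c(b) = (429 + (b - 6*b))*√b = (429 - 5*b)*√b = √b*(429 - 5*b))
4140302 + c(d) = 4140302 + √(-587)*(429 - 5*(-587)) = 4140302 + (I*√587)*(429 + 2935) = 4140302 + (I*√587)*3364 = 4140302 + 3364*I*√587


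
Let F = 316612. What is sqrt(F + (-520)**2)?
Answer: 2*sqrt(146753) ≈ 766.17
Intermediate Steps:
sqrt(F + (-520)**2) = sqrt(316612 + (-520)**2) = sqrt(316612 + 270400) = sqrt(587012) = 2*sqrt(146753)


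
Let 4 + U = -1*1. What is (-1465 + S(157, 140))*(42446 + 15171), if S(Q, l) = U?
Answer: -84696990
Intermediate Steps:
U = -5 (U = -4 - 1*1 = -4 - 1 = -5)
S(Q, l) = -5
(-1465 + S(157, 140))*(42446 + 15171) = (-1465 - 5)*(42446 + 15171) = -1470*57617 = -84696990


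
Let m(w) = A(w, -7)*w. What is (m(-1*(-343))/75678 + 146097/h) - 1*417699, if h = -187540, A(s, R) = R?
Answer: -2964134052242093/7096326060 ≈ -4.1770e+5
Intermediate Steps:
m(w) = -7*w
(m(-1*(-343))/75678 + 146097/h) - 1*417699 = (-(-7)*(-343)/75678 + 146097/(-187540)) - 1*417699 = (-7*343*(1/75678) + 146097*(-1/187540)) - 417699 = (-2401*1/75678 - 146097/187540) - 417699 = (-2401/75678 - 146097/187540) - 417699 = -5753306153/7096326060 - 417699 = -2964134052242093/7096326060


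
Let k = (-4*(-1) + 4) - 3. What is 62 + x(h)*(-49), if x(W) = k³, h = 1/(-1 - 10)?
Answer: -6063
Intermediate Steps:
h = -1/11 (h = 1/(-11) = -1/11 ≈ -0.090909)
k = 5 (k = (4 + 4) - 3 = 8 - 3 = 5)
x(W) = 125 (x(W) = 5³ = 125)
62 + x(h)*(-49) = 62 + 125*(-49) = 62 - 6125 = -6063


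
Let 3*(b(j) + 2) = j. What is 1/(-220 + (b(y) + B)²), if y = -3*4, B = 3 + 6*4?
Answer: 1/221 ≈ 0.0045249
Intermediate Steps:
B = 27 (B = 3 + 24 = 27)
y = -12
b(j) = -2 + j/3
1/(-220 + (b(y) + B)²) = 1/(-220 + ((-2 + (⅓)*(-12)) + 27)²) = 1/(-220 + ((-2 - 4) + 27)²) = 1/(-220 + (-6 + 27)²) = 1/(-220 + 21²) = 1/(-220 + 441) = 1/221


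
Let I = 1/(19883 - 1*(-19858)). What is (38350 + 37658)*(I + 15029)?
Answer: 15132369126640/13247 ≈ 1.1423e+9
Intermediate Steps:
I = 1/39741 (I = 1/(19883 + 19858) = 1/39741 ≈ 2.5163e-5)
(38350 + 37658)*(I + 15029) = (38350 + 37658)*(1/39741 + 15029) = 76008*(597267490/39741) = 15132369126640/13247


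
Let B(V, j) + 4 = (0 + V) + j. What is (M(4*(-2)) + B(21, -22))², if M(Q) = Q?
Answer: 169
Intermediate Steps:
B(V, j) = -4 + V + j (B(V, j) = -4 + ((0 + V) + j) = -4 + (V + j) = -4 + V + j)
(M(4*(-2)) + B(21, -22))² = (4*(-2) + (-4 + 21 - 22))² = (-8 - 5)² = (-13)² = 169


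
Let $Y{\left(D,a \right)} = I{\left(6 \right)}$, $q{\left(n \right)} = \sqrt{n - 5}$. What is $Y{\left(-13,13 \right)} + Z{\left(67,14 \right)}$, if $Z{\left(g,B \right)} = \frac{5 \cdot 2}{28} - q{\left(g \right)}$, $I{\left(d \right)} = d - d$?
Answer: $\frac{5}{14} - \sqrt{62} \approx -7.5169$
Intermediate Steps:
$q{\left(n \right)} = \sqrt{-5 + n}$
$I{\left(d \right)} = 0$
$Y{\left(D,a \right)} = 0$
$Z{\left(g,B \right)} = \frac{5}{14} - \sqrt{-5 + g}$ ($Z{\left(g,B \right)} = \frac{5 \cdot 2}{28} - \sqrt{-5 + g} = 10 \cdot \frac{1}{28} - \sqrt{-5 + g} = \frac{5}{14} - \sqrt{-5 + g}$)
$Y{\left(-13,13 \right)} + Z{\left(67,14 \right)} = 0 + \left(\frac{5}{14} - \sqrt{-5 + 67}\right) = 0 + \left(\frac{5}{14} - \sqrt{62}\right) = \frac{5}{14} - \sqrt{62}$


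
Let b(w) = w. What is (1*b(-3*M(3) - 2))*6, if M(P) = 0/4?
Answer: -12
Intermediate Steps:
M(P) = 0 (M(P) = 0*(¼) = 0)
(1*b(-3*M(3) - 2))*6 = (1*(-3*0 - 2))*6 = (1*(0 - 2))*6 = (1*(-2))*6 = -2*6 = -12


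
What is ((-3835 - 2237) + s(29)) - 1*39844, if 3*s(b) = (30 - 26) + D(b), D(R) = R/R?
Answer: -137743/3 ≈ -45914.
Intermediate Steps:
D(R) = 1
s(b) = 5/3 (s(b) = ((30 - 26) + 1)/3 = (4 + 1)/3 = (1/3)*5 = 5/3)
((-3835 - 2237) + s(29)) - 1*39844 = ((-3835 - 2237) + 5/3) - 1*39844 = (-6072 + 5/3) - 39844 = -18211/3 - 39844 = -137743/3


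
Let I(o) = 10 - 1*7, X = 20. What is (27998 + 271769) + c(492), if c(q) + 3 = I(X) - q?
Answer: 299275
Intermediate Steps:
I(o) = 3 (I(o) = 10 - 7 = 3)
c(q) = -q (c(q) = -3 + (3 - q) = -q)
(27998 + 271769) + c(492) = (27998 + 271769) - 1*492 = 299767 - 492 = 299275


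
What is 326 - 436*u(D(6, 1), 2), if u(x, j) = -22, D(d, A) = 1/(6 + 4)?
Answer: 9918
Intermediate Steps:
D(d, A) = 1/10
326 - 436*u(D(6, 1), 2) = 326 - 436*(-22) = 326 + 9592 = 9918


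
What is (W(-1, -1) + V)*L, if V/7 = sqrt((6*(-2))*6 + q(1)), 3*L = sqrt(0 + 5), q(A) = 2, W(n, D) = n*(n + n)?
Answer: sqrt(5)*(2 + 7*I*sqrt(70))/3 ≈ 1.4907 + 43.653*I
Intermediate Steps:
W(n, D) = 2*n**2 (W(n, D) = n*(2*n) = 2*n**2)
L = sqrt(5)/3 (L = sqrt(0 + 5)/3 = sqrt(5)/3 ≈ 0.74536)
V = 7*I*sqrt(70) (V = 7*sqrt((6*(-2))*6 + 2) = 7*sqrt(-12*6 + 2) = 7*sqrt(-72 + 2) = 7*sqrt(-70) = 7*(I*sqrt(70)) = 7*I*sqrt(70) ≈ 58.566*I)
(W(-1, -1) + V)*L = (2*(-1)**2 + 7*I*sqrt(70))*(sqrt(5)/3) = (2*1 + 7*I*sqrt(70))*(sqrt(5)/3) = (2 + 7*I*sqrt(70))*(sqrt(5)/3) = sqrt(5)*(2 + 7*I*sqrt(70))/3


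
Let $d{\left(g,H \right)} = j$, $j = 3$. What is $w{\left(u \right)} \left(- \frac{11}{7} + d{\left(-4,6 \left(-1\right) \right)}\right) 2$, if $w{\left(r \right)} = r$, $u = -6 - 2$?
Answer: $- \frac{160}{7} \approx -22.857$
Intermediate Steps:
$d{\left(g,H \right)} = 3$
$u = -8$
$w{\left(u \right)} \left(- \frac{11}{7} + d{\left(-4,6 \left(-1\right) \right)}\right) 2 = - 8 \left(- \frac{11}{7} + 3\right) 2 = - 8 \cdot \frac{10}{7} \cdot 2 = \left(-8\right) \frac{20}{7} = - \frac{160}{7}$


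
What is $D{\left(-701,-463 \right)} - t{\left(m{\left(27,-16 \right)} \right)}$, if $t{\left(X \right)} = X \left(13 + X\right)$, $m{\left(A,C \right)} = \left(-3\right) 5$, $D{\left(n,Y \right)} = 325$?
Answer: $295$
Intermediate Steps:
$m{\left(A,C \right)} = -15$
$D{\left(-701,-463 \right)} - t{\left(m{\left(27,-16 \right)} \right)} = 325 - - 15 \left(13 - 15\right) = 325 - \left(-15\right) \left(-2\right) = 325 - 30 = 295$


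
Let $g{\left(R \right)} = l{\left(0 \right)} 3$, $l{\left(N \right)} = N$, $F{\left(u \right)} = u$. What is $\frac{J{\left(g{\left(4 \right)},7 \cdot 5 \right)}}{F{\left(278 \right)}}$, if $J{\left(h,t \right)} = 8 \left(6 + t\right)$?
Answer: $\frac{164}{139} \approx 1.1799$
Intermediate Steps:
$g{\left(R \right)} = 0$ ($g{\left(R \right)} = 0 \cdot 3 = 0$)
$J{\left(h,t \right)} = 48 + 8 t$
$\frac{J{\left(g{\left(4 \right)},7 \cdot 5 \right)}}{F{\left(278 \right)}} = \frac{48 + 8 \cdot 7 \cdot 5}{278} = \left(48 + 8 \cdot 35\right) \frac{1}{278} = \left(48 + 280\right) \frac{1}{278} = 328 \cdot \frac{1}{278} = \frac{164}{139}$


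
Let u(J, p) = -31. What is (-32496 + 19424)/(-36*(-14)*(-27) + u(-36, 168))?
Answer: 13072/13639 ≈ 0.95843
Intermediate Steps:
(-32496 + 19424)/(-36*(-14)*(-27) + u(-36, 168)) = (-32496 + 19424)/(-36*(-14)*(-27) - 31) = -13072/(504*(-27) - 31) = -13072/(-13608 - 31) = -13072/(-13639) = -13072*(-1/13639) = 13072/13639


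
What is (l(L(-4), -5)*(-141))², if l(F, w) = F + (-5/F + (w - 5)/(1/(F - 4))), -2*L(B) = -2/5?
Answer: 86601636/25 ≈ 3.4641e+6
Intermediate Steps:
L(B) = ⅕ (L(B) = -(-1)/5 = -½*(-⅖) = ⅕)
l(F, w) = F - 5/F + (-5 + w)*(-4 + F) (l(F, w) = F + (-5/F + (-5 + w)/(1/(-4 + F))) = F + (-5/F + (-5 + w)*(-4 + F)) = F - 5/F + (-5 + w)*(-4 + F))
(l(L(-4), -5)*(-141))² = ((20 - 5/⅕ - 4*⅕ - 4*(-5) + (⅕)*(-5))*(-141))² = ((20 - 5*5 - ⅘ + 20 - 1)*(-141))² = ((20 - 25 - ⅘ + 20 - 1)*(-141))² = ((66/5)*(-141))² = (-9306/5)² = 86601636/25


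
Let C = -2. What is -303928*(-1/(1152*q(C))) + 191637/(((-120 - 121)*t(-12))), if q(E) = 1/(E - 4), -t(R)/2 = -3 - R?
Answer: -8900315/5784 ≈ -1538.8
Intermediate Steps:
t(R) = 6 + 2*R (t(R) = -2*(-3 - R) = 6 + 2*R)
q(E) = 1/(-4 + E)
-303928*(-1/(1152*q(C))) + 191637/(((-120 - 121)*t(-12))) = -303928/((-1152/(-4 - 2))) + 191637/(((-120 - 121)*(6 + 2*(-12)))) = -303928/((-1152/(-6))) + 191637/((-241*(6 - 24))) = -303928/((-1152*(-⅙))) + 191637/((-241*(-18))) = -303928/192 + 191637/4338 = -303928*1/192 + 191637*(1/4338) = -37991/24 + 21293/482 = -8900315/5784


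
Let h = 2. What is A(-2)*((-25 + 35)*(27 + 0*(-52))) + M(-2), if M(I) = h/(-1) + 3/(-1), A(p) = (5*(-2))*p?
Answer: 5395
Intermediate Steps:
A(p) = -10*p
M(I) = -5 (M(I) = 2/(-1) + 3/(-1) = 2*(-1) + 3*(-1) = -2 - 3 = -5)
A(-2)*((-25 + 35)*(27 + 0*(-52))) + M(-2) = (-10*(-2))*((-25 + 35)*(27 + 0*(-52))) - 5 = 20*(10*(27 + 0)) - 5 = 20*(10*27) - 5 = 20*270 - 5 = 5400 - 5 = 5395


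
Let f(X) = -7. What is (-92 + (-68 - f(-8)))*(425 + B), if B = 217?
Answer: -98226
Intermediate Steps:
(-92 + (-68 - f(-8)))*(425 + B) = (-92 + (-68 - 1*(-7)))*(425 + 217) = (-92 + (-68 + 7))*642 = (-92 - 61)*642 = -153*642 = -98226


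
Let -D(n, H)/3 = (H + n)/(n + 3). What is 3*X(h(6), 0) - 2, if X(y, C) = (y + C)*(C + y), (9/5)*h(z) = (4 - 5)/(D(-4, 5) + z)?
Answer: -4349/2187 ≈ -1.9886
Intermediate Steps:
D(n, H) = -3*(H + n)/(3 + n) (D(n, H) = -3*(H + n)/(n + 3) = -3*(H + n)/(3 + n))
h(z) = -5/(9*(3 + z)) (h(z) = 5*((4 - 5)/(3*(-1*5 - 1*(-4))/(3 - 4) + z))/9 = 5*(-1/(3*(-5 + 4)/(-1) + z))/9 = 5*(-1/(3*(-1)*(-1) + z))/9 = 5*(-1/(3 + z))/9 = -5/(9*(3 + z)))
X(y, C) = (C + y)² (X(y, C) = (C + y)*(C + y) = (C + y)²)
3*X(h(6), 0) - 2 = 3*(0 - 5/(27 + 9*6))² - 2 = 3*(0 - 5/(27 + 54))² - 2 = 3*(0 - 5/81)² - 2 = 3*(-5/81)² - 2 = 3*(25/6561) - 2 = 25/2187 - 2 = -4349/2187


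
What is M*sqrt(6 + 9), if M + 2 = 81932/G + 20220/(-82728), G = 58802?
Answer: -172502069*sqrt(15)/202690494 ≈ -3.2961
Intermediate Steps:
M = -172502069/202690494 (M = -2 + (81932/58802 + 20220/(-82728)) = -2 + (81932*(1/58802) + 20220*(-1/82728)) = -2 + (40966/29401 - 1685/6894) = -2 + 232878919/202690494 = -172502069/202690494 ≈ -0.85106)
M*sqrt(6 + 9) = -172502069*sqrt(6 + 9)/202690494 = -172502069*sqrt(15)/202690494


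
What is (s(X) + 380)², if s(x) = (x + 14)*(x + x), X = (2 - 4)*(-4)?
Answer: 535824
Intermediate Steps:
X = 8 (X = -2*(-4) = 8)
s(x) = 2*x*(14 + x) (s(x) = (14 + x)*(2*x) = 2*x*(14 + x))
(s(X) + 380)² = (2*8*(14 + 8) + 380)² = (2*8*22 + 380)² = (352 + 380)² = 732² = 535824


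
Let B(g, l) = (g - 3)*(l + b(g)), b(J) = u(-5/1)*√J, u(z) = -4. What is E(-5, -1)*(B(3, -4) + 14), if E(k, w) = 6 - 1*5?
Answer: 14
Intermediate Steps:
E(k, w) = 1 (E(k, w) = 6 - 5 = 1)
b(J) = -4*√J
B(g, l) = (-3 + g)*(l - 4*√g) (B(g, l) = (g - 3)*(l - 4*√g) = (-3 + g)*(l - 4*√g))
E(-5, -1)*(B(3, -4) + 14) = 1*((-12*√3 - 3*(-4) + 12*√3 + 3*(-4)) + 14) = 1*((-12*√3 + 12 + 12*√3 - 12) + 14) = 1*(0 + 14) = 1*14 = 14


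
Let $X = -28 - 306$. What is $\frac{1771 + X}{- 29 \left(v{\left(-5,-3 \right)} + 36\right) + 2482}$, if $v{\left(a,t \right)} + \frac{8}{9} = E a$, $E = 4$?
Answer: $\frac{12933}{18394} \approx 0.70311$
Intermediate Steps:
$v{\left(a,t \right)} = - \frac{8}{9} + 4 a$
$X = -334$ ($X = -28 - 306 = -334$)
$\frac{1771 + X}{- 29 \left(v{\left(-5,-3 \right)} + 36\right) + 2482} = \frac{1771 - 334}{- 29 \left(\left(- \frac{8}{9} + 4 \left(-5\right)\right) + 36\right) + 2482} = \frac{1437}{- 29 \left(\left(- \frac{8}{9} - 20\right) + 36\right) + 2482} = \frac{1437}{- 29 \left(- \frac{188}{9} + 36\right) + 2482} = \frac{1437}{\left(-29\right) \frac{136}{9} + 2482} = \frac{1437}{- \frac{3944}{9} + 2482} = \frac{1437}{\frac{18394}{9}} = 1437 \cdot \frac{9}{18394} = \frac{12933}{18394}$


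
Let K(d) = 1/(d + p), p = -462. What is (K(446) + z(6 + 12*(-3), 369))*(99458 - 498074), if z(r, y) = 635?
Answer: -506192493/2 ≈ -2.5310e+8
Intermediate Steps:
K(d) = 1/(-462 + d) (K(d) = 1/(d - 462) = 1/(-462 + d))
(K(446) + z(6 + 12*(-3), 369))*(99458 - 498074) = (1/(-462 + 446) + 635)*(99458 - 498074) = (1/(-16) + 635)*(-398616) = (-1/16 + 635)*(-398616) = (10159/16)*(-398616) = -506192493/2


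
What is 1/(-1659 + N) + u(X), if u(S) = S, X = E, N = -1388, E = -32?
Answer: -97505/3047 ≈ -32.000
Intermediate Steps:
X = -32
1/(-1659 + N) + u(X) = 1/(-1659 - 1388) - 32 = 1/(-3047) - 32 = -1/3047 - 32 = -97505/3047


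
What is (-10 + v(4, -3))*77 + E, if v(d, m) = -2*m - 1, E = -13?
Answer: -398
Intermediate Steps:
v(d, m) = -1 - 2*m
(-10 + v(4, -3))*77 + E = (-10 + (-1 - 2*(-3)))*77 - 13 = (-10 + (-1 + 6))*77 - 13 = (-10 + 5)*77 - 13 = -5*77 - 13 = -385 - 13 = -398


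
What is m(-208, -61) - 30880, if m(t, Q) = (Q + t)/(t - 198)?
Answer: -12537011/406 ≈ -30879.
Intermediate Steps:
m(t, Q) = (Q + t)/(-198 + t)
m(-208, -61) - 30880 = (-61 - 208)/(-198 - 208) - 30880 = -269/(-406) - 30880 = -1/406*(-269) - 30880 = 269/406 - 30880 = -12537011/406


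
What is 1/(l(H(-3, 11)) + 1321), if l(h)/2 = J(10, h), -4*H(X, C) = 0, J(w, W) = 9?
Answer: 1/1339 ≈ 0.00074683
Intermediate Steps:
H(X, C) = 0 (H(X, C) = -¼*0 = 0)
l(h) = 18 (l(h) = 2*9 = 18)
1/(l(H(-3, 11)) + 1321) = 1/(18 + 1321) = 1/1339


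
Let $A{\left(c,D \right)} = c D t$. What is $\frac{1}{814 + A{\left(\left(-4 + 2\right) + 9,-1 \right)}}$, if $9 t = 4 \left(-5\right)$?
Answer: $\frac{9}{7466} \approx 0.0012055$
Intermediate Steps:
$t = - \frac{20}{9}$ ($t = \frac{4 \left(-5\right)}{9} = \frac{1}{9} \left(-20\right) = - \frac{20}{9} \approx -2.2222$)
$A{\left(c,D \right)} = - \frac{20 D c}{9}$ ($A{\left(c,D \right)} = c D \left(- \frac{20}{9}\right) = D c \left(- \frac{20}{9}\right) = - \frac{20 D c}{9}$)
$\frac{1}{814 + A{\left(\left(-4 + 2\right) + 9,-1 \right)}} = \frac{1}{814 - - \frac{20 \left(\left(-4 + 2\right) + 9\right)}{9}} = \frac{1}{814 - - \frac{20 \left(-2 + 9\right)}{9}} = \frac{1}{814 - \left(- \frac{20}{9}\right) 7} = \frac{1}{814 + \frac{140}{9}} = \frac{1}{\frac{7466}{9}} = \frac{9}{7466}$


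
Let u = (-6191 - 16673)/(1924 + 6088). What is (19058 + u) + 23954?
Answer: 86147320/2003 ≈ 43009.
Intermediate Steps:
u = -5716/2003 (u = -22864/8012 = -22864*1/8012 = -5716/2003 ≈ -2.8537)
(19058 + u) + 23954 = (19058 - 5716/2003) + 23954 = 38167458/2003 + 23954 = 86147320/2003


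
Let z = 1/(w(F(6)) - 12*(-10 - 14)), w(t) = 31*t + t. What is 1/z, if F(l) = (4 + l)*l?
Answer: 2208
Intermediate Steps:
F(l) = l*(4 + l)
w(t) = 32*t
z = 1/2208 (z = 1/(32*(6*(4 + 6)) - 12*(-10 - 14)) = 1/(32*(6*10) - 12*(-24)) = 1/(32*60 + 288) = 1/(1920 + 288) = 1/2208 ≈ 0.00045290)
1/z = 1/(1/2208) = 2208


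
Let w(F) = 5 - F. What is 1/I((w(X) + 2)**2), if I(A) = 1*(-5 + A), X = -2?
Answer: 1/76 ≈ 0.013158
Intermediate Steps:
I(A) = -5 + A
1/I((w(X) + 2)**2) = 1/(-5 + ((5 - 1*(-2)) + 2)**2) = 1/(-5 + ((5 + 2) + 2)**2) = 1/(-5 + (7 + 2)**2) = 1/(-5 + 9**2) = 1/(-5 + 81) = 1/76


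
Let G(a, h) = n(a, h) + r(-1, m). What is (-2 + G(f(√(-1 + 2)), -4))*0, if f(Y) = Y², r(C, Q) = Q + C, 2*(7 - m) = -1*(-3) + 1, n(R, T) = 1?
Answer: 0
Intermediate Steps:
m = 5 (m = 7 - (-1*(-3) + 1)/2 = 7 - (3 + 1)/2 = 7 - ½*4 = 7 - 2 = 5)
r(C, Q) = C + Q
G(a, h) = 5 (G(a, h) = 1 + (-1 + 5) = 1 + 4 = 5)
(-2 + G(f(√(-1 + 2)), -4))*0 = (-2 + 5)*0 = 3*0 = 0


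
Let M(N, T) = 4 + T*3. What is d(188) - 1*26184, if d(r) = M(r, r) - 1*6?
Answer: -25622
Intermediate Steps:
M(N, T) = 4 + 3*T
d(r) = -2 + 3*r (d(r) = (4 + 3*r) - 1*6 = (4 + 3*r) - 6 = -2 + 3*r)
d(188) - 1*26184 = (-2 + 3*188) - 1*26184 = (-2 + 564) - 26184 = 562 - 26184 = -25622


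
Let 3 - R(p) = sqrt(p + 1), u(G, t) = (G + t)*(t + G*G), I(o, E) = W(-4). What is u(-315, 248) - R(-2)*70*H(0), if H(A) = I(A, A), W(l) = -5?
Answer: -6663641 - 350*I ≈ -6.6636e+6 - 350.0*I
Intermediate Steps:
I(o, E) = -5
H(A) = -5
u(G, t) = (G + t)*(t + G**2)
R(p) = 3 - sqrt(1 + p) (R(p) = 3 - sqrt(p + 1) = 3 - sqrt(1 + p))
u(-315, 248) - R(-2)*70*H(0) = ((-315)**3 + 248**2 - 315*248 + 248*(-315)**2) - (3 - sqrt(1 - 2))*70*(-5) = (-31255875 + 61504 - 78120 + 248*99225) - (3 - sqrt(-1))*70*(-5) = (-31255875 + 61504 - 78120 + 24607800) - (3 - I)*70*(-5) = -6664691 - (210 - 70*I)*(-5) = -6664691 - (-1050 + 350*I) = -6664691 + (1050 - 350*I) = -6663641 - 350*I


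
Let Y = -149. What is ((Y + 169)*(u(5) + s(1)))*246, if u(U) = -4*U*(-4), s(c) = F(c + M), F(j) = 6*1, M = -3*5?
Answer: 423120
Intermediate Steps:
M = -15
F(j) = 6
s(c) = 6
u(U) = 16*U
((Y + 169)*(u(5) + s(1)))*246 = ((-149 + 169)*(16*5 + 6))*246 = (20*(80 + 6))*246 = (20*86)*246 = 1720*246 = 423120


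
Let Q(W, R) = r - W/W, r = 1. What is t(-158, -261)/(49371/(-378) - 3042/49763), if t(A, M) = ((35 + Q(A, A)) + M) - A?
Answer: 60909912/117047569 ≈ 0.52039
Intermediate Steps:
Q(W, R) = 0 (Q(W, R) = 1 - W/W = 1 - 1*1 = 1 - 1 = 0)
t(A, M) = 35 + M - A (t(A, M) = ((35 + 0) + M) - A = (35 + M) - A = 35 + M - A)
t(-158, -261)/(49371/(-378) - 3042/49763) = (35 - 261 - 1*(-158))/(49371/(-378) - 3042/49763) = (35 - 261 + 158)/(49371*(-1/378) - 3042*1/49763) = -68/(-2351/18 - 3042/49763) = -68/(-117047569/895734) = -68*(-895734/117047569) = 60909912/117047569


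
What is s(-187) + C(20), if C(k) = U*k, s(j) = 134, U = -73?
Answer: -1326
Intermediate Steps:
C(k) = -73*k
s(-187) + C(20) = 134 - 73*20 = 134 - 1460 = -1326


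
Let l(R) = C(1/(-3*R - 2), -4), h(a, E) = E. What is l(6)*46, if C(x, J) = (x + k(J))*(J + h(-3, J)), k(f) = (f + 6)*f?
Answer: 14812/5 ≈ 2962.4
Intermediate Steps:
k(f) = f*(6 + f) (k(f) = (6 + f)*f = f*(6 + f))
C(x, J) = 2*J*(x + J*(6 + J)) (C(x, J) = (x + J*(6 + J))*(J + J) = (x + J*(6 + J))*(2*J) = 2*J*(x + J*(6 + J)))
l(R) = 64 - 8/(-2 - 3*R) (l(R) = 2*(-4)*(1/(-3*R - 2) - 4*(6 - 4)) = 2*(-4)*(1/(-2 - 3*R) - 4*2) = 2*(-4)*(1/(-2 - 3*R) - 8) = 2*(-4)*(-8 + 1/(-2 - 3*R)) = 64 - 8/(-2 - 3*R))
l(6)*46 = (8*(17 + 24*6)/(2 + 3*6))*46 = (8*(17 + 144)/(2 + 18))*46 = (8*161/20)*46 = (8*(1/20)*161)*46 = (322/5)*46 = 14812/5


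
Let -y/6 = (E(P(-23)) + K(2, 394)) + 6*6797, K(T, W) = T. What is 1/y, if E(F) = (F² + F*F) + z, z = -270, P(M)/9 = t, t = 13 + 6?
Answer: -1/593976 ≈ -1.6836e-6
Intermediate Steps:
t = 19
P(M) = 171 (P(M) = 9*19 = 171)
E(F) = -270 + 2*F² (E(F) = (F² + F*F) - 270 = (F² + F²) - 270 = 2*F² - 270 = -270 + 2*F²)
y = -593976 (y = -6*(((-270 + 2*171²) + 2) + 6*6797) = -6*(((-270 + 2*29241) + 2) + 40782) = -6*(((-270 + 58482) + 2) + 40782) = -6*((58212 + 2) + 40782) = -6*(58214 + 40782) = -6*98996 = -593976)
1/y = 1/(-593976) = -1/593976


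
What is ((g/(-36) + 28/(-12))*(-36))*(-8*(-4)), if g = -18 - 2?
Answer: 2048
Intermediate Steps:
g = -20
((g/(-36) + 28/(-12))*(-36))*(-8*(-4)) = ((-20/(-36) + 28/(-12))*(-36))*(-8*(-4)) = ((-20*(-1/36) + 28*(-1/12))*(-36))*32 = ((5/9 - 7/3)*(-36))*32 = -16/9*(-36)*32 = 64*32 = 2048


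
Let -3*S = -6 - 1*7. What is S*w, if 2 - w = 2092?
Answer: -27170/3 ≈ -9056.7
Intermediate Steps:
w = -2090 (w = 2 - 1*2092 = 2 - 2092 = -2090)
S = 13/3 (S = -(-6 - 1*7)/3 = -(-6 - 7)/3 = -⅓*(-13) = 13/3 ≈ 4.3333)
S*w = (13/3)*(-2090) = -27170/3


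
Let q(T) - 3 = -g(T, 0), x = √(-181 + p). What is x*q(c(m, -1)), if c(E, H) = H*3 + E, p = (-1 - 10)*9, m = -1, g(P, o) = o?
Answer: 6*I*√70 ≈ 50.2*I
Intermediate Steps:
p = -99 (p = -11*9 = -99)
c(E, H) = E + 3*H (c(E, H) = 3*H + E = E + 3*H)
x = 2*I*√70 (x = √(-181 - 99) = √(-280) = 2*I*√70 ≈ 16.733*I)
q(T) = 3 (q(T) = 3 - 1*0 = 3 + 0 = 3)
x*q(c(m, -1)) = (2*I*√70)*3 = 6*I*√70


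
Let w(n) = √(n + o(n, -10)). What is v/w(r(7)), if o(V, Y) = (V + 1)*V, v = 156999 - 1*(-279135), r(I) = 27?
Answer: 145378*√87/87 ≈ 15586.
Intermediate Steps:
v = 436134 (v = 156999 + 279135 = 436134)
o(V, Y) = V*(1 + V) (o(V, Y) = (1 + V)*V = V*(1 + V))
w(n) = √(n + n*(1 + n))
v/w(r(7)) = 436134/(√(27*(2 + 27))) = 436134/(√(27*29)) = 436134/(√783) = 436134/((3*√87)) = 436134*(√87/261) = 145378*√87/87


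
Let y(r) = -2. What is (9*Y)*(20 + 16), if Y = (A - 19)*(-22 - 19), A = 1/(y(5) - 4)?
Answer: 254610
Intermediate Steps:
A = -⅙ (A = 1/(-2 - 4) = 1/(-6) = -⅙ ≈ -0.16667)
Y = 4715/6 (Y = (-⅙ - 19)*(-22 - 19) = -115/6*(-41) = 4715/6 ≈ 785.83)
(9*Y)*(20 + 16) = (9*(4715/6))*(20 + 16) = (14145/2)*36 = 254610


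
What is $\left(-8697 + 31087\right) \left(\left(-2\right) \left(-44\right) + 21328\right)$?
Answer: $479504240$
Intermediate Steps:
$\left(-8697 + 31087\right) \left(\left(-2\right) \left(-44\right) + 21328\right) = 22390 \left(88 + 21328\right) = 22390 \cdot 21416 = 479504240$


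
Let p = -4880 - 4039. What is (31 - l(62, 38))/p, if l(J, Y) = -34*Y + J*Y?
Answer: 1033/8919 ≈ 0.11582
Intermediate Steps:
p = -8919
(31 - l(62, 38))/p = (31 - 38*(-34 + 62))/(-8919) = (31 - 38*28)*(-1/8919) = (31 - 1*1064)*(-1/8919) = (31 - 1064)*(-1/8919) = -1033*(-1/8919) = 1033/8919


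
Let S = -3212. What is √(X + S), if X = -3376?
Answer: 6*I*√183 ≈ 81.167*I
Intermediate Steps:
√(X + S) = √(-3376 - 3212) = √(-6588) = 6*I*√183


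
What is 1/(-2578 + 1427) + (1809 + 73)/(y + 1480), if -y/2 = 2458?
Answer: -1084809/1977418 ≈ -0.54860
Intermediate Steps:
y = -4916 (y = -2*2458 = -4916)
1/(-2578 + 1427) + (1809 + 73)/(y + 1480) = 1/(-2578 + 1427) + (1809 + 73)/(-4916 + 1480) = 1/(-1151) + 1882/(-3436) = -1/1151 + 1882*(-1/3436) = -1/1151 - 941/1718 = -1084809/1977418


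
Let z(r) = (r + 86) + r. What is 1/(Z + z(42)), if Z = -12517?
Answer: -1/12347 ≈ -8.0991e-5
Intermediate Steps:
z(r) = 86 + 2*r (z(r) = (86 + r) + r = 86 + 2*r)
1/(Z + z(42)) = 1/(-12517 + (86 + 2*42)) = 1/(-12517 + (86 + 84)) = 1/(-12517 + 170) = 1/(-12347) = -1/12347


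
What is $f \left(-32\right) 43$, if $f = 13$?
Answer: $-17888$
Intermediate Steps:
$f \left(-32\right) 43 = 13 \left(-32\right) 43 = \left(-416\right) 43 = -17888$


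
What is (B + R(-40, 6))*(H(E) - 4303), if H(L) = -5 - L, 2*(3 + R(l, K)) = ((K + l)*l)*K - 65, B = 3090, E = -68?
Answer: -30250280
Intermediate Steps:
R(l, K) = -71/2 + K*l*(K + l)/2 (R(l, K) = -3 + (((K + l)*l)*K - 65)/2 = -3 + ((l*(K + l))*K - 65)/2 = -3 + (K*l*(K + l) - 65)/2 = -3 + (-65 + K*l*(K + l))/2 = -3 + (-65/2 + K*l*(K + l)/2) = -71/2 + K*l*(K + l)/2)
(B + R(-40, 6))*(H(E) - 4303) = (3090 + (-71/2 + (½)*6*(-40)² + (½)*(-40)*6²))*((-5 - 1*(-68)) - 4303) = (3090 + (-71/2 + (½)*6*1600 + (½)*(-40)*36))*((-5 + 68) - 4303) = (3090 + (-71/2 + 4800 - 720))*(63 - 4303) = (3090 + 8089/2)*(-4240) = (14269/2)*(-4240) = -30250280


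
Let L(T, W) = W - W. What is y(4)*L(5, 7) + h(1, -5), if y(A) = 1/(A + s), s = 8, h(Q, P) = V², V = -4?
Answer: 16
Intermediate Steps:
h(Q, P) = 16 (h(Q, P) = (-4)² = 16)
L(T, W) = 0
y(A) = 1/(8 + A) (y(A) = 1/(A + 8) = 1/(8 + A))
y(4)*L(5, 7) + h(1, -5) = 0/(8 + 4) + 16 = 0/12 + 16 = (1/12)*0 + 16 = 0 + 16 = 16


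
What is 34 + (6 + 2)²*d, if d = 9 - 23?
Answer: -862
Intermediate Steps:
d = -14
34 + (6 + 2)²*d = 34 + (6 + 2)²*(-14) = 34 + 8²*(-14) = 34 + 64*(-14) = 34 - 896 = -862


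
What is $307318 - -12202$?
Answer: $319520$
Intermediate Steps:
$307318 - -12202 = 307318 + \left(-38 + 12240\right) = 307318 + 12202 = 319520$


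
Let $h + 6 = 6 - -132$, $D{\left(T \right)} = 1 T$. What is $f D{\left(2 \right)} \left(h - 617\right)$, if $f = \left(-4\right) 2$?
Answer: $7760$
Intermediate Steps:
$D{\left(T \right)} = T$
$f = -8$
$h = 132$ ($h = -6 + \left(6 - -132\right) = -6 + \left(6 + 132\right) = -6 + 138 = 132$)
$f D{\left(2 \right)} \left(h - 617\right) = \left(-8\right) 2 \left(132 - 617\right) = \left(-16\right) \left(-485\right) = 7760$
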